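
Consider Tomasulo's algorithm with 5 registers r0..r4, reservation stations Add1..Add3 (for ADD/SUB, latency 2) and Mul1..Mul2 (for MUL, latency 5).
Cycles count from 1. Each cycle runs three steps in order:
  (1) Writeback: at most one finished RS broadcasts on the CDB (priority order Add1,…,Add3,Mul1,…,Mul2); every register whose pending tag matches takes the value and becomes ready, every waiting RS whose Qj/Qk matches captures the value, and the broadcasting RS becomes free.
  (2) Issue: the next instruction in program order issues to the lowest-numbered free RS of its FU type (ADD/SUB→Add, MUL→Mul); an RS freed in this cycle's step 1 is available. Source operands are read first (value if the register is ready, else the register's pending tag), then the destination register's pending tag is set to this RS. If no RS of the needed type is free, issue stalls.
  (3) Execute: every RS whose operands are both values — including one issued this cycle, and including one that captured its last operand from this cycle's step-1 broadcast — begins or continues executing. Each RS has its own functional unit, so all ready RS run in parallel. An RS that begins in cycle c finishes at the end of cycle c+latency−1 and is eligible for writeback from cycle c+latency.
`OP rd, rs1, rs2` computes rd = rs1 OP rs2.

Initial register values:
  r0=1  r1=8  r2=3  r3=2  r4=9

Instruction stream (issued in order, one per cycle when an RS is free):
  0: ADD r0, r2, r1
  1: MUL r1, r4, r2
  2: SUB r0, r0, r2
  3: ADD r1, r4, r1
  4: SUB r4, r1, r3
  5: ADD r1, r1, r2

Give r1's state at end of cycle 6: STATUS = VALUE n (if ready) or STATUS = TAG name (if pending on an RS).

c1: issue ADD r0<-Add1 | r0:Add1,r1:8,r2:3,r3:2,r4:9
c2: issue MUL r1<-Mul1 | r0:Add1,r1:Mul1,r2:3,r3:2,r4:9
c3: CDB Add1=11; issue SUB r0<-Add1 | r0:Add1,r1:Mul1,r2:3,r3:2,r4:9
c4: issue ADD r1<-Add2 | r0:Add1,r1:Add2,r2:3,r3:2,r4:9
c5: CDB Add1=8; issue SUB r4<-Add1 | r0:8,r1:Add2,r2:3,r3:2,r4:Add1
c6: issue ADD r1<-Add3 | r0:8,r1:Add3,r2:3,r3:2,r4:Add1

STATUS = TAG Add3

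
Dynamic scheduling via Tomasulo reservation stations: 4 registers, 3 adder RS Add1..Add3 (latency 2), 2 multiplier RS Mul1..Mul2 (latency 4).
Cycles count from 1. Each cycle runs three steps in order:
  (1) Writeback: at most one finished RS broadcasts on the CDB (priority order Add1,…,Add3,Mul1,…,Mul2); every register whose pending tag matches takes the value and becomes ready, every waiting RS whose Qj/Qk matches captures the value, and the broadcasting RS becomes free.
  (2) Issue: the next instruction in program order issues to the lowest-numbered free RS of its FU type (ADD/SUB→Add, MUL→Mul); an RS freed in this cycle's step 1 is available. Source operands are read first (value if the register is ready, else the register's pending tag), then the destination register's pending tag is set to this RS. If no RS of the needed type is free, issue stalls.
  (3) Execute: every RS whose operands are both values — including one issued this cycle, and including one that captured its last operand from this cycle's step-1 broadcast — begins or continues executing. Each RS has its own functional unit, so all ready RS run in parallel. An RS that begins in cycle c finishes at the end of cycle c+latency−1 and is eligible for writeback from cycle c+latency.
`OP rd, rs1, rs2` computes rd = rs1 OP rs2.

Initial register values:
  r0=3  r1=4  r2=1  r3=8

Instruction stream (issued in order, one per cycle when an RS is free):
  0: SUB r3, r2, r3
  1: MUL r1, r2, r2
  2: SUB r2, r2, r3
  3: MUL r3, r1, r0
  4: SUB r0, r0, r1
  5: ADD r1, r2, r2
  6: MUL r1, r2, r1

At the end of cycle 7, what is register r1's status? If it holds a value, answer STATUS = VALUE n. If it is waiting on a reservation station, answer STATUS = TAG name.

  c1: issue SUB r3<-Add1  regs: r0:3,r1:4,r2:1,r3:Add1
  c2: issue MUL r1<-Mul1  regs: r0:3,r1:Mul1,r2:1,r3:Add1
  c3: CDB Add1=-7; issue SUB r2<-Add1  regs: r0:3,r1:Mul1,r2:Add1,r3:-7
  c4: issue MUL r3<-Mul2  regs: r0:3,r1:Mul1,r2:Add1,r3:Mul2
  c5: CDB Add1=8; issue SUB r0<-Add1  regs: r0:Add1,r1:Mul1,r2:8,r3:Mul2
  c6: CDB Mul1=1; issue ADD r1<-Add2  regs: r0:Add1,r1:Add2,r2:8,r3:Mul2
  c7: issue MUL r1<-Mul1  regs: r0:Add1,r1:Mul1,r2:8,r3:Mul2

STATUS = TAG Mul1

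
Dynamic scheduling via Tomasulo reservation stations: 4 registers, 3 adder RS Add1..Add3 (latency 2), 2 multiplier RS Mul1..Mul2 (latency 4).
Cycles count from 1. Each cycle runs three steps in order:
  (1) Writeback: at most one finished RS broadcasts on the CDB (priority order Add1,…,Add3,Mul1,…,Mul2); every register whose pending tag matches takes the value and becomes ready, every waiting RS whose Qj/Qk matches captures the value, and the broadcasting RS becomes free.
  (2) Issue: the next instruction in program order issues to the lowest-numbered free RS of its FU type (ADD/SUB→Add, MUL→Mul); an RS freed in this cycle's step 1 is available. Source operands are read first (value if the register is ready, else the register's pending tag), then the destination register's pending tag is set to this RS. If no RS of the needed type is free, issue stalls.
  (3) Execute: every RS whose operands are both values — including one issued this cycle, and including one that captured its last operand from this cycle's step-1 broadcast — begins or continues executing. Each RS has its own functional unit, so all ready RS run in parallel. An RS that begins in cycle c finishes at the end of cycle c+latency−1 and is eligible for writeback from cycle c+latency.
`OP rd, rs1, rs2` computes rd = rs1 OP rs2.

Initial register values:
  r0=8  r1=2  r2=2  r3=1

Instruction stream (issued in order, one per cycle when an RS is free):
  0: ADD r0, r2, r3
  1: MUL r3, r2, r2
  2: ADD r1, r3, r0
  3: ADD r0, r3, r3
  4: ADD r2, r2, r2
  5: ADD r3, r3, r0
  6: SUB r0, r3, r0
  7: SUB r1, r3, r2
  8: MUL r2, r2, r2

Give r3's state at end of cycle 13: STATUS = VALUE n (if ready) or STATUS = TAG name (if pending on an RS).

STATUS = VALUE 12

  c1: issue ADD r0<-Add1  regs: r0:Add1,r1:2,r2:2,r3:1
  c2: issue MUL r3<-Mul1  regs: r0:Add1,r1:2,r2:2,r3:Mul1
  c3: CDB Add1=3; issue ADD r1<-Add1  regs: r0:3,r1:Add1,r2:2,r3:Mul1
  c4: issue ADD r0<-Add2  regs: r0:Add2,r1:Add1,r2:2,r3:Mul1
  c5: issue ADD r2<-Add3  regs: r0:Add2,r1:Add1,r2:Add3,r3:Mul1
  c6: CDB Mul1=4; stall  regs: r0:Add2,r1:Add1,r2:Add3,r3:4
  c7: CDB Add3=4; issue ADD r3<-Add3  regs: r0:Add2,r1:Add1,r2:4,r3:Add3
  c8: CDB Add1=7; issue SUB r0<-Add1  regs: r0:Add1,r1:7,r2:4,r3:Add3
  c9: CDB Add2=8; issue SUB r1<-Add2  regs: r0:Add1,r1:Add2,r2:4,r3:Add3
  c10: issue MUL r2<-Mul1  regs: r0:Add1,r1:Add2,r2:Mul1,r3:Add3
  c11: CDB Add3=12  regs: r0:Add1,r1:Add2,r2:Mul1,r3:12
  c12: -  regs: r0:Add1,r1:Add2,r2:Mul1,r3:12
  c13: CDB Add1=4  regs: r0:4,r1:Add2,r2:Mul1,r3:12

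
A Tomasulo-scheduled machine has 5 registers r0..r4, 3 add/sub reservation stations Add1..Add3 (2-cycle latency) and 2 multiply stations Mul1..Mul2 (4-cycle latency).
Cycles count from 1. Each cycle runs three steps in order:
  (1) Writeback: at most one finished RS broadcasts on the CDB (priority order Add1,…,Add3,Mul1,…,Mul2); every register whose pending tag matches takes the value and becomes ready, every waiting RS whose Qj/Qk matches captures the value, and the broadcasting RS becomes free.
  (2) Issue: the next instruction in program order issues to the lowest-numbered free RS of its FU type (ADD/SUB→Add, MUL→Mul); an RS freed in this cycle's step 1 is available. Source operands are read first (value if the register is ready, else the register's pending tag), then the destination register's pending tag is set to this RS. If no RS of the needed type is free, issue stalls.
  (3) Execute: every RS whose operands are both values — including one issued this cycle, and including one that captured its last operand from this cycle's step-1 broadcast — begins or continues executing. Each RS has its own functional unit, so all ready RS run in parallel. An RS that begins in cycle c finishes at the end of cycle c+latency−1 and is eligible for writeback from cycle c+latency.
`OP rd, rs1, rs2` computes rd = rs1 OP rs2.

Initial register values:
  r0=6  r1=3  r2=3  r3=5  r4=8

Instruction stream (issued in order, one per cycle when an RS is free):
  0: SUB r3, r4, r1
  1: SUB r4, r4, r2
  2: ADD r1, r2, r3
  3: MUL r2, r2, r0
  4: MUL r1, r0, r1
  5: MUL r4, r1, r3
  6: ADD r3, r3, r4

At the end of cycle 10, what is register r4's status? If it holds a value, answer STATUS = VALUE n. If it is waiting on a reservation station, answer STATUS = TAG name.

STATUS = TAG Mul1

c1: issue SUB r3<-Add1 | r0:6,r1:3,r2:3,r3:Add1,r4:8
c2: issue SUB r4<-Add2 | r0:6,r1:3,r2:3,r3:Add1,r4:Add2
c3: CDB Add1=5; issue ADD r1<-Add1 | r0:6,r1:Add1,r2:3,r3:5,r4:Add2
c4: CDB Add2=5; issue MUL r2<-Mul1 | r0:6,r1:Add1,r2:Mul1,r3:5,r4:5
c5: CDB Add1=8; issue MUL r1<-Mul2 | r0:6,r1:Mul2,r2:Mul1,r3:5,r4:5
c6: stall | r0:6,r1:Mul2,r2:Mul1,r3:5,r4:5
c7: stall | r0:6,r1:Mul2,r2:Mul1,r3:5,r4:5
c8: CDB Mul1=18; issue MUL r4<-Mul1 | r0:6,r1:Mul2,r2:18,r3:5,r4:Mul1
c9: CDB Mul2=48; issue ADD r3<-Add1 | r0:6,r1:48,r2:18,r3:Add1,r4:Mul1
c10: - | r0:6,r1:48,r2:18,r3:Add1,r4:Mul1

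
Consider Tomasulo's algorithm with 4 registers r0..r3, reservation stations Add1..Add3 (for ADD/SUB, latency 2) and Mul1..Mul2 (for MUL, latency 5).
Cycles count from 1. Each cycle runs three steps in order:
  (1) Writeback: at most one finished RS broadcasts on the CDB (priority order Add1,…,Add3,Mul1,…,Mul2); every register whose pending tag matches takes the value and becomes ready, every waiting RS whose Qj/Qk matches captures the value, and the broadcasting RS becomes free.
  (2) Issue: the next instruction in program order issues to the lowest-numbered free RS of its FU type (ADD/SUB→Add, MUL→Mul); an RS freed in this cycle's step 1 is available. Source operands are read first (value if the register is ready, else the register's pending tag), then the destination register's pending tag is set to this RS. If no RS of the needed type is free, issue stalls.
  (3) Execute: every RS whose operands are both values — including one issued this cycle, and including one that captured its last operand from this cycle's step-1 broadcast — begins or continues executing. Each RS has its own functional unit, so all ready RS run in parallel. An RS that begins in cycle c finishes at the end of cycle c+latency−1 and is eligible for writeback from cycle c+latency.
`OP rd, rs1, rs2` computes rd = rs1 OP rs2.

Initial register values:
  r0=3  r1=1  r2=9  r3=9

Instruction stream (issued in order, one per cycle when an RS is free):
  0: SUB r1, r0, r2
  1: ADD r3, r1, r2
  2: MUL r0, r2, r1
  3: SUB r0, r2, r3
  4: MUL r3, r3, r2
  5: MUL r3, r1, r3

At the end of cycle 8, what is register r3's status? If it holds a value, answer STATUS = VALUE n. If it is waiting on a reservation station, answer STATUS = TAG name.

STATUS = TAG Mul1

cycle 1: issue SUB r1<-Add1 // r0:3,r1:Add1,r2:9,r3:9
cycle 2: issue ADD r3<-Add2 // r0:3,r1:Add1,r2:9,r3:Add2
cycle 3: CDB Add1=-6; issue MUL r0<-Mul1 // r0:Mul1,r1:-6,r2:9,r3:Add2
cycle 4: issue SUB r0<-Add1 // r0:Add1,r1:-6,r2:9,r3:Add2
cycle 5: CDB Add2=3; issue MUL r3<-Mul2 // r0:Add1,r1:-6,r2:9,r3:Mul2
cycle 6: stall // r0:Add1,r1:-6,r2:9,r3:Mul2
cycle 7: CDB Add1=6; stall // r0:6,r1:-6,r2:9,r3:Mul2
cycle 8: CDB Mul1=-54; issue MUL r3<-Mul1 // r0:6,r1:-6,r2:9,r3:Mul1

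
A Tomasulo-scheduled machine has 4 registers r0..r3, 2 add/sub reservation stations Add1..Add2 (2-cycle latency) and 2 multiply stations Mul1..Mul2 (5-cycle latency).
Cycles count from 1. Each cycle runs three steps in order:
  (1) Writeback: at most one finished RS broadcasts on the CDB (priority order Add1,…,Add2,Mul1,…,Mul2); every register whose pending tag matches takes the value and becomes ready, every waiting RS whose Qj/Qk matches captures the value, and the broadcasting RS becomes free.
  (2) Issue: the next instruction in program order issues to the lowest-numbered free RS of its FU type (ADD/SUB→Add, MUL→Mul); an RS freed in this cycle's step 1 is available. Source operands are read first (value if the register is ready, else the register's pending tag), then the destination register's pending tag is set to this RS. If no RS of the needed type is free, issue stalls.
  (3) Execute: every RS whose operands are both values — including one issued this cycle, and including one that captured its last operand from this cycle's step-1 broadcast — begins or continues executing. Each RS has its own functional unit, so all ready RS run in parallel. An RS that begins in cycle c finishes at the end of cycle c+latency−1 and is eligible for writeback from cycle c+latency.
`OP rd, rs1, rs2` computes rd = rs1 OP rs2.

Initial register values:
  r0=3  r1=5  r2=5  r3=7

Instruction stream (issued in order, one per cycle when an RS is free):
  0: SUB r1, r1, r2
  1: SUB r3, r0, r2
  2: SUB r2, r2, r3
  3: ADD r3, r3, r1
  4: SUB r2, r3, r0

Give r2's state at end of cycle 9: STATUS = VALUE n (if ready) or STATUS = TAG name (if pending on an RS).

cycle 1: issue SUB r1<-Add1 // r0:3,r1:Add1,r2:5,r3:7
cycle 2: issue SUB r3<-Add2 // r0:3,r1:Add1,r2:5,r3:Add2
cycle 3: CDB Add1=0; issue SUB r2<-Add1 // r0:3,r1:0,r2:Add1,r3:Add2
cycle 4: CDB Add2=-2; issue ADD r3<-Add2 // r0:3,r1:0,r2:Add1,r3:Add2
cycle 5: stall // r0:3,r1:0,r2:Add1,r3:Add2
cycle 6: CDB Add1=7; issue SUB r2<-Add1 // r0:3,r1:0,r2:Add1,r3:Add2
cycle 7: CDB Add2=-2 // r0:3,r1:0,r2:Add1,r3:-2
cycle 8: - // r0:3,r1:0,r2:Add1,r3:-2
cycle 9: CDB Add1=-5 // r0:3,r1:0,r2:-5,r3:-2

STATUS = VALUE -5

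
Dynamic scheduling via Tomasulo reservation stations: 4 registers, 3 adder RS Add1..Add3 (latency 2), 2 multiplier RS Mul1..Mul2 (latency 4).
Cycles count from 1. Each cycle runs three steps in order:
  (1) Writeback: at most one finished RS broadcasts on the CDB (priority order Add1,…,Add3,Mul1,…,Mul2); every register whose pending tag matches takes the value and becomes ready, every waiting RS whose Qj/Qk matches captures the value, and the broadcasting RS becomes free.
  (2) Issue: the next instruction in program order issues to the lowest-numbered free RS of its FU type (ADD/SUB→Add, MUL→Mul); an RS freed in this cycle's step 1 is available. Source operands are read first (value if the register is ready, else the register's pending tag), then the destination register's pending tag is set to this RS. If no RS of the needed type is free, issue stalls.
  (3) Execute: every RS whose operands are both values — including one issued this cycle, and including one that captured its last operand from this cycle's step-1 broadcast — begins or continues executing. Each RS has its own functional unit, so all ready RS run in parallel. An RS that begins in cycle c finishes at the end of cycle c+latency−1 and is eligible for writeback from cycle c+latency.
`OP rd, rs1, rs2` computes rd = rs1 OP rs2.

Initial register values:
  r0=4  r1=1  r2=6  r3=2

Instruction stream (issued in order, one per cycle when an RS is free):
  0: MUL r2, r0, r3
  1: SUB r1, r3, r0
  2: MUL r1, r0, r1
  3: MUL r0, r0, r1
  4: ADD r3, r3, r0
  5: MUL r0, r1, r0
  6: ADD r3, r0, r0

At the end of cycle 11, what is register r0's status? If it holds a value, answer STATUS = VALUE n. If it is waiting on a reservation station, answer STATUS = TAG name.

c1: issue MUL r2<-Mul1 | r0:4,r1:1,r2:Mul1,r3:2
c2: issue SUB r1<-Add1 | r0:4,r1:Add1,r2:Mul1,r3:2
c3: issue MUL r1<-Mul2 | r0:4,r1:Mul2,r2:Mul1,r3:2
c4: CDB Add1=-2; stall | r0:4,r1:Mul2,r2:Mul1,r3:2
c5: CDB Mul1=8; issue MUL r0<-Mul1 | r0:Mul1,r1:Mul2,r2:8,r3:2
c6: issue ADD r3<-Add1 | r0:Mul1,r1:Mul2,r2:8,r3:Add1
c7: stall | r0:Mul1,r1:Mul2,r2:8,r3:Add1
c8: CDB Mul2=-8; issue MUL r0<-Mul2 | r0:Mul2,r1:-8,r2:8,r3:Add1
c9: issue ADD r3<-Add2 | r0:Mul2,r1:-8,r2:8,r3:Add2
c10: - | r0:Mul2,r1:-8,r2:8,r3:Add2
c11: - | r0:Mul2,r1:-8,r2:8,r3:Add2

STATUS = TAG Mul2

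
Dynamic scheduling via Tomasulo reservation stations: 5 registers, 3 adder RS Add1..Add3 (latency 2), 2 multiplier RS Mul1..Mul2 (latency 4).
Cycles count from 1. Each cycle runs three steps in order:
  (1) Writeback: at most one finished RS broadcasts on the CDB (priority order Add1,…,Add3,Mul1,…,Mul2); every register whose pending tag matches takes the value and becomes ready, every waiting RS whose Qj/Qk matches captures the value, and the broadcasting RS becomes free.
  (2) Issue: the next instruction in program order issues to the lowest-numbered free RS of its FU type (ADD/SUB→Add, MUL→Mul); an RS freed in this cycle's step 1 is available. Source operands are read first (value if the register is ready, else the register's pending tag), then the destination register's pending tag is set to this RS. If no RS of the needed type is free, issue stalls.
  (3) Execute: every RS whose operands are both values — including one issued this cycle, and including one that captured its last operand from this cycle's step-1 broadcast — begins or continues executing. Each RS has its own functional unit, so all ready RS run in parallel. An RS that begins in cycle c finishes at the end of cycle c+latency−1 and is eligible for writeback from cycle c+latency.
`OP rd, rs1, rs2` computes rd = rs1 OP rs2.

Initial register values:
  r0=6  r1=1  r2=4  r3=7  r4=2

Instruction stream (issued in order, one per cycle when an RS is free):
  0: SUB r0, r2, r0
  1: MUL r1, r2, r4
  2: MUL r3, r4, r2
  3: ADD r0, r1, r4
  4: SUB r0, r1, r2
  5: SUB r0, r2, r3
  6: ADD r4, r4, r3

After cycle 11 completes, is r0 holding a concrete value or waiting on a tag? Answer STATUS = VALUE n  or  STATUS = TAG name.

STATUS = VALUE -4

c1: issue SUB r0<-Add1 | r0:Add1,r1:1,r2:4,r3:7,r4:2
c2: issue MUL r1<-Mul1 | r0:Add1,r1:Mul1,r2:4,r3:7,r4:2
c3: CDB Add1=-2; issue MUL r3<-Mul2 | r0:-2,r1:Mul1,r2:4,r3:Mul2,r4:2
c4: issue ADD r0<-Add1 | r0:Add1,r1:Mul1,r2:4,r3:Mul2,r4:2
c5: issue SUB r0<-Add2 | r0:Add2,r1:Mul1,r2:4,r3:Mul2,r4:2
c6: CDB Mul1=8; issue SUB r0<-Add3 | r0:Add3,r1:8,r2:4,r3:Mul2,r4:2
c7: CDB Mul2=8; stall | r0:Add3,r1:8,r2:4,r3:8,r4:2
c8: CDB Add1=10; issue ADD r4<-Add1 | r0:Add3,r1:8,r2:4,r3:8,r4:Add1
c9: CDB Add2=4 | r0:Add3,r1:8,r2:4,r3:8,r4:Add1
c10: CDB Add1=10 | r0:Add3,r1:8,r2:4,r3:8,r4:10
c11: CDB Add3=-4 | r0:-4,r1:8,r2:4,r3:8,r4:10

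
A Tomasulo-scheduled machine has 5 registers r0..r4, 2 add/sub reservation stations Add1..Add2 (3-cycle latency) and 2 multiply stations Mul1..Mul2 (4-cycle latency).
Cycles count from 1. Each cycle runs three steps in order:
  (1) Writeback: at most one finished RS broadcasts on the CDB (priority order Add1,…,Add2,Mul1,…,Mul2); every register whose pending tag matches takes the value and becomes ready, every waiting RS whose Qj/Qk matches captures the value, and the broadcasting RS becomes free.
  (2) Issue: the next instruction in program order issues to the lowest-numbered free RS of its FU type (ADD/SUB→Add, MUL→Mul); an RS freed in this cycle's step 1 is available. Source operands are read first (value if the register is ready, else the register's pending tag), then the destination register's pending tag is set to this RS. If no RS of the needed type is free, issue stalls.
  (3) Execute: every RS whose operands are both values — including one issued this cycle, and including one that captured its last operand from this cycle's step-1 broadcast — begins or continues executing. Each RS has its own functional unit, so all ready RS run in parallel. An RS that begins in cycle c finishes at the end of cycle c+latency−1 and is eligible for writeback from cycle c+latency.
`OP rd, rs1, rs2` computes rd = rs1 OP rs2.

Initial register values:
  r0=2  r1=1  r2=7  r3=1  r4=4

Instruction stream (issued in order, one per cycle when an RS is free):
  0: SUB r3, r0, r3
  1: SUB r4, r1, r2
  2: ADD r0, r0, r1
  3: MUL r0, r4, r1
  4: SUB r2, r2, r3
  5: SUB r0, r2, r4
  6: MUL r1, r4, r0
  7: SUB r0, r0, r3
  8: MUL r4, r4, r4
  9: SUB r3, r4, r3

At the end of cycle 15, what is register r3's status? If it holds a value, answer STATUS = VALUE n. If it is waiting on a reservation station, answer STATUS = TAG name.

STATUS = TAG Add1

cycle 1: issue SUB r3<-Add1 // r0:2,r1:1,r2:7,r3:Add1,r4:4
cycle 2: issue SUB r4<-Add2 // r0:2,r1:1,r2:7,r3:Add1,r4:Add2
cycle 3: stall // r0:2,r1:1,r2:7,r3:Add1,r4:Add2
cycle 4: CDB Add1=1; issue ADD r0<-Add1 // r0:Add1,r1:1,r2:7,r3:1,r4:Add2
cycle 5: CDB Add2=-6; issue MUL r0<-Mul1 // r0:Mul1,r1:1,r2:7,r3:1,r4:-6
cycle 6: issue SUB r2<-Add2 // r0:Mul1,r1:1,r2:Add2,r3:1,r4:-6
cycle 7: CDB Add1=3; issue SUB r0<-Add1 // r0:Add1,r1:1,r2:Add2,r3:1,r4:-6
cycle 8: issue MUL r1<-Mul2 // r0:Add1,r1:Mul2,r2:Add2,r3:1,r4:-6
cycle 9: CDB Add2=6; issue SUB r0<-Add2 // r0:Add2,r1:Mul2,r2:6,r3:1,r4:-6
cycle 10: CDB Mul1=-6; issue MUL r4<-Mul1 // r0:Add2,r1:Mul2,r2:6,r3:1,r4:Mul1
cycle 11: stall // r0:Add2,r1:Mul2,r2:6,r3:1,r4:Mul1
cycle 12: CDB Add1=12; issue SUB r3<-Add1 // r0:Add2,r1:Mul2,r2:6,r3:Add1,r4:Mul1
cycle 13: - // r0:Add2,r1:Mul2,r2:6,r3:Add1,r4:Mul1
cycle 14: CDB Mul1=36 // r0:Add2,r1:Mul2,r2:6,r3:Add1,r4:36
cycle 15: CDB Add2=11 // r0:11,r1:Mul2,r2:6,r3:Add1,r4:36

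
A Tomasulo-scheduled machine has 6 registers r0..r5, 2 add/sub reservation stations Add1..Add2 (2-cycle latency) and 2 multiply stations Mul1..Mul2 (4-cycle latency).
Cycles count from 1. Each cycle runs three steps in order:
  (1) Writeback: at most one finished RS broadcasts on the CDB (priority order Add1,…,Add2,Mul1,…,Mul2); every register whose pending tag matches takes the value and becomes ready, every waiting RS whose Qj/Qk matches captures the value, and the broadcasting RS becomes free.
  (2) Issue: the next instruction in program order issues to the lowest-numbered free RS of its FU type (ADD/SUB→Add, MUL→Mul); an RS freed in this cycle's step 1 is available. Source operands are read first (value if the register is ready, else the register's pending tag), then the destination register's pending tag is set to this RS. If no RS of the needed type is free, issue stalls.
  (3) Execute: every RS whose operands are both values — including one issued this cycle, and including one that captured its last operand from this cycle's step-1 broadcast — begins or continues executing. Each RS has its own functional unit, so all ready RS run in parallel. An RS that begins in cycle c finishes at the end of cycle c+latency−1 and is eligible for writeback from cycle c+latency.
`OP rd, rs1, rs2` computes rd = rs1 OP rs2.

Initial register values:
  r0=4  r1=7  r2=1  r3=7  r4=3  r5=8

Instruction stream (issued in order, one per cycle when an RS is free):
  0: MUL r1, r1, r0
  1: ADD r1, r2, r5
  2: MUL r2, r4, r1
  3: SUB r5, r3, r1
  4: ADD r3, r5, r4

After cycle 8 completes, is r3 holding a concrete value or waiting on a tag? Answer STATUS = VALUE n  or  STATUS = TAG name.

STATUS = VALUE 1

  c1: issue MUL r1<-Mul1  regs: r0:4,r1:Mul1,r2:1,r3:7,r4:3,r5:8
  c2: issue ADD r1<-Add1  regs: r0:4,r1:Add1,r2:1,r3:7,r4:3,r5:8
  c3: issue MUL r2<-Mul2  regs: r0:4,r1:Add1,r2:Mul2,r3:7,r4:3,r5:8
  c4: CDB Add1=9; issue SUB r5<-Add1  regs: r0:4,r1:9,r2:Mul2,r3:7,r4:3,r5:Add1
  c5: CDB Mul1=28; issue ADD r3<-Add2  regs: r0:4,r1:9,r2:Mul2,r3:Add2,r4:3,r5:Add1
  c6: CDB Add1=-2  regs: r0:4,r1:9,r2:Mul2,r3:Add2,r4:3,r5:-2
  c7: -  regs: r0:4,r1:9,r2:Mul2,r3:Add2,r4:3,r5:-2
  c8: CDB Add2=1  regs: r0:4,r1:9,r2:Mul2,r3:1,r4:3,r5:-2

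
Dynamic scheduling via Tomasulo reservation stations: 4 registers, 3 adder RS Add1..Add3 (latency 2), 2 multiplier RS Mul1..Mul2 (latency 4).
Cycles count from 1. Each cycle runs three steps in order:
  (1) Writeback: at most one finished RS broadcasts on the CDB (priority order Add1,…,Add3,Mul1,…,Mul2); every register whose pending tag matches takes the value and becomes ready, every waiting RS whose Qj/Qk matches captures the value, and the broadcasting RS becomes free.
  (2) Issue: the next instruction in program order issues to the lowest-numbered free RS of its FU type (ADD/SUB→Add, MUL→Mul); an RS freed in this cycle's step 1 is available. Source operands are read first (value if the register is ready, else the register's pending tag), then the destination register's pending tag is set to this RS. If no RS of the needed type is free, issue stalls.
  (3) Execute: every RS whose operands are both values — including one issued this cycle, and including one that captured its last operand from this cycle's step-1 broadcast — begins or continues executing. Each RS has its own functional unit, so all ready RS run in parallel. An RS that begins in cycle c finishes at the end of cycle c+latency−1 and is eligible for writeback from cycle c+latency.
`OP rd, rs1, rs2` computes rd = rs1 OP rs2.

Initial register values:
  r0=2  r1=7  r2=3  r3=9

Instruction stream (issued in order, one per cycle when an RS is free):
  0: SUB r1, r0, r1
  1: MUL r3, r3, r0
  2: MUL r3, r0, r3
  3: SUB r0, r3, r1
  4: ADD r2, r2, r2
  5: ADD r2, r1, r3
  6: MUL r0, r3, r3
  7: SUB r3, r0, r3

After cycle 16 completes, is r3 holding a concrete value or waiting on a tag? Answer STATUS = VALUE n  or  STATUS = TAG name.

STATUS = VALUE 1260

  c1: issue SUB r1<-Add1  regs: r0:2,r1:Add1,r2:3,r3:9
  c2: issue MUL r3<-Mul1  regs: r0:2,r1:Add1,r2:3,r3:Mul1
  c3: CDB Add1=-5; issue MUL r3<-Mul2  regs: r0:2,r1:-5,r2:3,r3:Mul2
  c4: issue SUB r0<-Add1  regs: r0:Add1,r1:-5,r2:3,r3:Mul2
  c5: issue ADD r2<-Add2  regs: r0:Add1,r1:-5,r2:Add2,r3:Mul2
  c6: CDB Mul1=18; issue ADD r2<-Add3  regs: r0:Add1,r1:-5,r2:Add3,r3:Mul2
  c7: CDB Add2=6; issue MUL r0<-Mul1  regs: r0:Mul1,r1:-5,r2:Add3,r3:Mul2
  c8: issue SUB r3<-Add2  regs: r0:Mul1,r1:-5,r2:Add3,r3:Add2
  c9: -  regs: r0:Mul1,r1:-5,r2:Add3,r3:Add2
  c10: CDB Mul2=36  regs: r0:Mul1,r1:-5,r2:Add3,r3:Add2
  c11: -  regs: r0:Mul1,r1:-5,r2:Add3,r3:Add2
  c12: CDB Add1=41  regs: r0:Mul1,r1:-5,r2:Add3,r3:Add2
  c13: CDB Add3=31  regs: r0:Mul1,r1:-5,r2:31,r3:Add2
  c14: CDB Mul1=1296  regs: r0:1296,r1:-5,r2:31,r3:Add2
  c15: -  regs: r0:1296,r1:-5,r2:31,r3:Add2
  c16: CDB Add2=1260  regs: r0:1296,r1:-5,r2:31,r3:1260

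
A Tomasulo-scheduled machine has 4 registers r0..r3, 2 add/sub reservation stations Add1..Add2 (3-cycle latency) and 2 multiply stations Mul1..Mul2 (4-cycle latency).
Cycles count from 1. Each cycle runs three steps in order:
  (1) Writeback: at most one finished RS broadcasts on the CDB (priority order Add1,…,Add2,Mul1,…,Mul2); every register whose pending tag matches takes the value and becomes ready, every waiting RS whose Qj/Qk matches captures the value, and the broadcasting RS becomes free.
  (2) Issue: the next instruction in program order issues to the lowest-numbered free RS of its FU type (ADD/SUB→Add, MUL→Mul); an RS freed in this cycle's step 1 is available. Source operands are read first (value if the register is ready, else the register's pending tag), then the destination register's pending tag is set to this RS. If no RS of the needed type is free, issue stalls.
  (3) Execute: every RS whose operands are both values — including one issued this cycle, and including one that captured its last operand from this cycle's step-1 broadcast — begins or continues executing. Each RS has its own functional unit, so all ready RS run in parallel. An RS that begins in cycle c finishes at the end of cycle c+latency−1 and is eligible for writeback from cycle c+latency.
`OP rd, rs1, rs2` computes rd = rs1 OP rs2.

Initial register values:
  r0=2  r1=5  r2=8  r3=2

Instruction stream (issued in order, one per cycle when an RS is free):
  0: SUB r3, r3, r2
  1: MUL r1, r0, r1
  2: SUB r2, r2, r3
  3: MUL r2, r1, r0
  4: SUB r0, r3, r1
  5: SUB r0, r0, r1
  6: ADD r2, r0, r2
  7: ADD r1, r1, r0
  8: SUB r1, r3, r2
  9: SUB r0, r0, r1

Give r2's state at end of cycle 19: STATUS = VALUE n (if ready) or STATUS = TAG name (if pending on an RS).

STATUS = VALUE -6

c1: issue SUB r3<-Add1 | r0:2,r1:5,r2:8,r3:Add1
c2: issue MUL r1<-Mul1 | r0:2,r1:Mul1,r2:8,r3:Add1
c3: issue SUB r2<-Add2 | r0:2,r1:Mul1,r2:Add2,r3:Add1
c4: CDB Add1=-6; issue MUL r2<-Mul2 | r0:2,r1:Mul1,r2:Mul2,r3:-6
c5: issue SUB r0<-Add1 | r0:Add1,r1:Mul1,r2:Mul2,r3:-6
c6: CDB Mul1=10; stall | r0:Add1,r1:10,r2:Mul2,r3:-6
c7: CDB Add2=14; issue SUB r0<-Add2 | r0:Add2,r1:10,r2:Mul2,r3:-6
c8: stall | r0:Add2,r1:10,r2:Mul2,r3:-6
c9: CDB Add1=-16; issue ADD r2<-Add1 | r0:Add2,r1:10,r2:Add1,r3:-6
c10: CDB Mul2=20; stall | r0:Add2,r1:10,r2:Add1,r3:-6
c11: stall | r0:Add2,r1:10,r2:Add1,r3:-6
c12: CDB Add2=-26; issue ADD r1<-Add2 | r0:-26,r1:Add2,r2:Add1,r3:-6
c13: stall | r0:-26,r1:Add2,r2:Add1,r3:-6
c14: stall | r0:-26,r1:Add2,r2:Add1,r3:-6
c15: CDB Add1=-6; issue SUB r1<-Add1 | r0:-26,r1:Add1,r2:-6,r3:-6
c16: CDB Add2=-16; issue SUB r0<-Add2 | r0:Add2,r1:Add1,r2:-6,r3:-6
c17: - | r0:Add2,r1:Add1,r2:-6,r3:-6
c18: CDB Add1=0 | r0:Add2,r1:0,r2:-6,r3:-6
c19: - | r0:Add2,r1:0,r2:-6,r3:-6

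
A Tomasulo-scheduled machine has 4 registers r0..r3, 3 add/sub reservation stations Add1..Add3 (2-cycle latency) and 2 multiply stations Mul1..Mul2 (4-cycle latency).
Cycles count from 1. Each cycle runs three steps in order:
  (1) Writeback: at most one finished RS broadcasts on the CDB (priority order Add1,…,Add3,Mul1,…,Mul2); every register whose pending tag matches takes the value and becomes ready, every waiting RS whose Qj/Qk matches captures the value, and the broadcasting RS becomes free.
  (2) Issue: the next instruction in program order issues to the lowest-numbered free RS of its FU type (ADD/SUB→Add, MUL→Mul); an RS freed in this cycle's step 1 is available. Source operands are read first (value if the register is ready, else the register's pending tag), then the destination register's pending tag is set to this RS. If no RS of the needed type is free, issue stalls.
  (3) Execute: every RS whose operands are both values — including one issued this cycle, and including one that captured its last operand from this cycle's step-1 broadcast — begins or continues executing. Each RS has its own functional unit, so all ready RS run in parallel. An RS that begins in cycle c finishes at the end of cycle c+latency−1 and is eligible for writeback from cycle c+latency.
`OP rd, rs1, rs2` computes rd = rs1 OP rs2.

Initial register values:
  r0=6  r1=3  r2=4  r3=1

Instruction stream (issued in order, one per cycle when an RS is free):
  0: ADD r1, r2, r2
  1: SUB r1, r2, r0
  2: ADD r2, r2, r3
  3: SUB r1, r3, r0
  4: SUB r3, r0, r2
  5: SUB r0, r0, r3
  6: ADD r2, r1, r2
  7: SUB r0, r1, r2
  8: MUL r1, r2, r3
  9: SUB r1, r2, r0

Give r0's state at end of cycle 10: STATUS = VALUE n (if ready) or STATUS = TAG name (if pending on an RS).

cycle 1: issue ADD r1<-Add1 // r0:6,r1:Add1,r2:4,r3:1
cycle 2: issue SUB r1<-Add2 // r0:6,r1:Add2,r2:4,r3:1
cycle 3: CDB Add1=8; issue ADD r2<-Add1 // r0:6,r1:Add2,r2:Add1,r3:1
cycle 4: CDB Add2=-2; issue SUB r1<-Add2 // r0:6,r1:Add2,r2:Add1,r3:1
cycle 5: CDB Add1=5; issue SUB r3<-Add1 // r0:6,r1:Add2,r2:5,r3:Add1
cycle 6: CDB Add2=-5; issue SUB r0<-Add2 // r0:Add2,r1:-5,r2:5,r3:Add1
cycle 7: CDB Add1=1; issue ADD r2<-Add1 // r0:Add2,r1:-5,r2:Add1,r3:1
cycle 8: issue SUB r0<-Add3 // r0:Add3,r1:-5,r2:Add1,r3:1
cycle 9: CDB Add1=0; issue MUL r1<-Mul1 // r0:Add3,r1:Mul1,r2:0,r3:1
cycle 10: CDB Add2=5; issue SUB r1<-Add1 // r0:Add3,r1:Add1,r2:0,r3:1

STATUS = TAG Add3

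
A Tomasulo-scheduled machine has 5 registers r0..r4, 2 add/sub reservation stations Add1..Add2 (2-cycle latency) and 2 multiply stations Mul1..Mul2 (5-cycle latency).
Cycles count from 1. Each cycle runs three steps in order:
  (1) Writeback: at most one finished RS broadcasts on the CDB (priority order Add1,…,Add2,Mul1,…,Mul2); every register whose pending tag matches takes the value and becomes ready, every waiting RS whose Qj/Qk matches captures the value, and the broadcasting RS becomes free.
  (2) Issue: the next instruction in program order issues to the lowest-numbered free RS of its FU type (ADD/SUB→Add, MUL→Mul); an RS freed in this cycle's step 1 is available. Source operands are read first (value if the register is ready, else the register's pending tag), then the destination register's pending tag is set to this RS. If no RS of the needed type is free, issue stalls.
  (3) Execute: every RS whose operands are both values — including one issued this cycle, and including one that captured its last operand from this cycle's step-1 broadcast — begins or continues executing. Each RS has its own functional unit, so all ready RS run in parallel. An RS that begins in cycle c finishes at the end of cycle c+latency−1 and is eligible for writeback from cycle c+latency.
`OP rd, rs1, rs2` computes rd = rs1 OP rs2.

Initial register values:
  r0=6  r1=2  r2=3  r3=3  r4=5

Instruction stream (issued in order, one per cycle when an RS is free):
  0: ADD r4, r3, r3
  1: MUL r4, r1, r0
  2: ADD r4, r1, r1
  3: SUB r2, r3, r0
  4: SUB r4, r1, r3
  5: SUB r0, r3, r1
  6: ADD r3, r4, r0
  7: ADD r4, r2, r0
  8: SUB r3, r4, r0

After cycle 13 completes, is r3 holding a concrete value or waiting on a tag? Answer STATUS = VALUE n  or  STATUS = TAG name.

c1: issue ADD r4<-Add1 | r0:6,r1:2,r2:3,r3:3,r4:Add1
c2: issue MUL r4<-Mul1 | r0:6,r1:2,r2:3,r3:3,r4:Mul1
c3: CDB Add1=6; issue ADD r4<-Add1 | r0:6,r1:2,r2:3,r3:3,r4:Add1
c4: issue SUB r2<-Add2 | r0:6,r1:2,r2:Add2,r3:3,r4:Add1
c5: CDB Add1=4; issue SUB r4<-Add1 | r0:6,r1:2,r2:Add2,r3:3,r4:Add1
c6: CDB Add2=-3; issue SUB r0<-Add2 | r0:Add2,r1:2,r2:-3,r3:3,r4:Add1
c7: CDB Add1=-1; issue ADD r3<-Add1 | r0:Add2,r1:2,r2:-3,r3:Add1,r4:-1
c8: CDB Add2=1; issue ADD r4<-Add2 | r0:1,r1:2,r2:-3,r3:Add1,r4:Add2
c9: CDB Mul1=12; stall | r0:1,r1:2,r2:-3,r3:Add1,r4:Add2
c10: CDB Add1=0; issue SUB r3<-Add1 | r0:1,r1:2,r2:-3,r3:Add1,r4:Add2
c11: CDB Add2=-2 | r0:1,r1:2,r2:-3,r3:Add1,r4:-2
c12: - | r0:1,r1:2,r2:-3,r3:Add1,r4:-2
c13: CDB Add1=-3 | r0:1,r1:2,r2:-3,r3:-3,r4:-2

STATUS = VALUE -3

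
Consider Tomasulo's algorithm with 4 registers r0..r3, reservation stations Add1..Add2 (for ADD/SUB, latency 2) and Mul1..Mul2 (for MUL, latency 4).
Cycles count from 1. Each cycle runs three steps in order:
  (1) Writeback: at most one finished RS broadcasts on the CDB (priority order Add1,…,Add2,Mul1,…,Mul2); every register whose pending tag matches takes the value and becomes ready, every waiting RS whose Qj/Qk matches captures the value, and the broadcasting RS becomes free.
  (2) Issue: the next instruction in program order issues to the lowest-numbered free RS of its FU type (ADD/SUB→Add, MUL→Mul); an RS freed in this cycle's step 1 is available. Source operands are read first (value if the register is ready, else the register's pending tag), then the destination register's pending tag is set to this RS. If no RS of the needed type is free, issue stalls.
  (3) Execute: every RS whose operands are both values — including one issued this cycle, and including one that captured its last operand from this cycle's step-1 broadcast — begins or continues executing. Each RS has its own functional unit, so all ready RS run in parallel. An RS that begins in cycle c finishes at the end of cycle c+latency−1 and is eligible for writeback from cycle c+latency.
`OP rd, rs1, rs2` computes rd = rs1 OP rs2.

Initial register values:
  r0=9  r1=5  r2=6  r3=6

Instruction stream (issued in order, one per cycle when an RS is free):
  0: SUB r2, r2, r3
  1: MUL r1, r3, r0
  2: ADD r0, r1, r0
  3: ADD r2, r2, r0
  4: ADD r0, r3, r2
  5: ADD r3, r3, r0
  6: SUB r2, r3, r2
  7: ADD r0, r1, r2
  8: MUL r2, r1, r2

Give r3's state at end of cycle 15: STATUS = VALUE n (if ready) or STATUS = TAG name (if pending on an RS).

STATUS = VALUE 75

cycle 1: issue SUB r2<-Add1 // r0:9,r1:5,r2:Add1,r3:6
cycle 2: issue MUL r1<-Mul1 // r0:9,r1:Mul1,r2:Add1,r3:6
cycle 3: CDB Add1=0; issue ADD r0<-Add1 // r0:Add1,r1:Mul1,r2:0,r3:6
cycle 4: issue ADD r2<-Add2 // r0:Add1,r1:Mul1,r2:Add2,r3:6
cycle 5: stall // r0:Add1,r1:Mul1,r2:Add2,r3:6
cycle 6: CDB Mul1=54; stall // r0:Add1,r1:54,r2:Add2,r3:6
cycle 7: stall // r0:Add1,r1:54,r2:Add2,r3:6
cycle 8: CDB Add1=63; issue ADD r0<-Add1 // r0:Add1,r1:54,r2:Add2,r3:6
cycle 9: stall // r0:Add1,r1:54,r2:Add2,r3:6
cycle 10: CDB Add2=63; issue ADD r3<-Add2 // r0:Add1,r1:54,r2:63,r3:Add2
cycle 11: stall // r0:Add1,r1:54,r2:63,r3:Add2
cycle 12: CDB Add1=69; issue SUB r2<-Add1 // r0:69,r1:54,r2:Add1,r3:Add2
cycle 13: stall // r0:69,r1:54,r2:Add1,r3:Add2
cycle 14: CDB Add2=75; issue ADD r0<-Add2 // r0:Add2,r1:54,r2:Add1,r3:75
cycle 15: issue MUL r2<-Mul1 // r0:Add2,r1:54,r2:Mul1,r3:75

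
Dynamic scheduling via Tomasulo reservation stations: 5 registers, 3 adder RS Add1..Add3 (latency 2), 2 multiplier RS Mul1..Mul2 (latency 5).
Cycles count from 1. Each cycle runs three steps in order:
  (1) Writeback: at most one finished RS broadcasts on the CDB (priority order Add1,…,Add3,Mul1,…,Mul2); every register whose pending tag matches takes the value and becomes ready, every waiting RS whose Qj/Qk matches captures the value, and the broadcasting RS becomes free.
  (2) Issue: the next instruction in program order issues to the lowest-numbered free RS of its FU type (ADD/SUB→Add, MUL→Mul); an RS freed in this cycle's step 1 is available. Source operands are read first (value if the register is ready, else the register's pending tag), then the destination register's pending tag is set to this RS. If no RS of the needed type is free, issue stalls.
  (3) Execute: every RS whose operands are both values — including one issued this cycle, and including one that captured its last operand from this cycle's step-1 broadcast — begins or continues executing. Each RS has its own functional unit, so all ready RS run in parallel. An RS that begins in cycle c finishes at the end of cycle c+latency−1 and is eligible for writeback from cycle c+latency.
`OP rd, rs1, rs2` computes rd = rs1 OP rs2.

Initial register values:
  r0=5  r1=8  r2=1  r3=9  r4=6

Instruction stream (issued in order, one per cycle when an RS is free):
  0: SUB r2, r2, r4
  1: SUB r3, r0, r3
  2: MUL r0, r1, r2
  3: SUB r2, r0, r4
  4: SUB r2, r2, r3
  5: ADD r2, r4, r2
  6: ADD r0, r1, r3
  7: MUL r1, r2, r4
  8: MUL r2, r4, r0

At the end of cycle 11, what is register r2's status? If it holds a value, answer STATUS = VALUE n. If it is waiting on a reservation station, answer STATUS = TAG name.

STATUS = TAG Add3

c1: issue SUB r2<-Add1 | r0:5,r1:8,r2:Add1,r3:9,r4:6
c2: issue SUB r3<-Add2 | r0:5,r1:8,r2:Add1,r3:Add2,r4:6
c3: CDB Add1=-5; issue MUL r0<-Mul1 | r0:Mul1,r1:8,r2:-5,r3:Add2,r4:6
c4: CDB Add2=-4; issue SUB r2<-Add1 | r0:Mul1,r1:8,r2:Add1,r3:-4,r4:6
c5: issue SUB r2<-Add2 | r0:Mul1,r1:8,r2:Add2,r3:-4,r4:6
c6: issue ADD r2<-Add3 | r0:Mul1,r1:8,r2:Add3,r3:-4,r4:6
c7: stall | r0:Mul1,r1:8,r2:Add3,r3:-4,r4:6
c8: CDB Mul1=-40; stall | r0:-40,r1:8,r2:Add3,r3:-4,r4:6
c9: stall | r0:-40,r1:8,r2:Add3,r3:-4,r4:6
c10: CDB Add1=-46; issue ADD r0<-Add1 | r0:Add1,r1:8,r2:Add3,r3:-4,r4:6
c11: issue MUL r1<-Mul1 | r0:Add1,r1:Mul1,r2:Add3,r3:-4,r4:6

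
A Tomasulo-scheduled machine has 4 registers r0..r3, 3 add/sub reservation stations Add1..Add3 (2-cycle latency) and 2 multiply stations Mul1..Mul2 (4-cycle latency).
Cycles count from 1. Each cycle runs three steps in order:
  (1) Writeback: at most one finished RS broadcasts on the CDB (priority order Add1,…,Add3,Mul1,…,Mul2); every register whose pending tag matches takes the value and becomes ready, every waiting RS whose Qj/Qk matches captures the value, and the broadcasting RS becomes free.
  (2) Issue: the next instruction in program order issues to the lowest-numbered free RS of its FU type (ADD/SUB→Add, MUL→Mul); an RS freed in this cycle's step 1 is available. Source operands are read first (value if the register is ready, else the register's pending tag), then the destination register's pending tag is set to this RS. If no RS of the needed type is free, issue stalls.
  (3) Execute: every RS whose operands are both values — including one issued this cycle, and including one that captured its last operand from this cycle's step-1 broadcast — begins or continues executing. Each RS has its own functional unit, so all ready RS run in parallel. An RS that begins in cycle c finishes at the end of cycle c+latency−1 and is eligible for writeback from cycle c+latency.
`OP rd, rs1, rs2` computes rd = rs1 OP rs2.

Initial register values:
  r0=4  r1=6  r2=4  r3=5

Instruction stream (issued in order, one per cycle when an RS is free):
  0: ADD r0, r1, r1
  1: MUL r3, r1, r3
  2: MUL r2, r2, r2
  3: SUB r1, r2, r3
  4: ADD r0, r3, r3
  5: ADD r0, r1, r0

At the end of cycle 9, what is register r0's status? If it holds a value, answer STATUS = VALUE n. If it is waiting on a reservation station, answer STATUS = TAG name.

STATUS = TAG Add3

  c1: issue ADD r0<-Add1  regs: r0:Add1,r1:6,r2:4,r3:5
  c2: issue MUL r3<-Mul1  regs: r0:Add1,r1:6,r2:4,r3:Mul1
  c3: CDB Add1=12; issue MUL r2<-Mul2  regs: r0:12,r1:6,r2:Mul2,r3:Mul1
  c4: issue SUB r1<-Add1  regs: r0:12,r1:Add1,r2:Mul2,r3:Mul1
  c5: issue ADD r0<-Add2  regs: r0:Add2,r1:Add1,r2:Mul2,r3:Mul1
  c6: CDB Mul1=30; issue ADD r0<-Add3  regs: r0:Add3,r1:Add1,r2:Mul2,r3:30
  c7: CDB Mul2=16  regs: r0:Add3,r1:Add1,r2:16,r3:30
  c8: CDB Add2=60  regs: r0:Add3,r1:Add1,r2:16,r3:30
  c9: CDB Add1=-14  regs: r0:Add3,r1:-14,r2:16,r3:30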